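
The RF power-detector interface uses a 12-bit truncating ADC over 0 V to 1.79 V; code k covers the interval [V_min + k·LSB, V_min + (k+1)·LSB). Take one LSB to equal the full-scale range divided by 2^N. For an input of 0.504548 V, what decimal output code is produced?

1154

Full-scale range = 1.79 V. LSB = 1.79 V / 2^12 ≈ 437.0 µV.
code = ⌊(V_in − V_min)/LSB⌋ = ⌊(V_in − V_min) × 2^12 / range⌋
     = ⌊(0.504548 − (0)) × 4096 / 1.79⌋ = ⌊0.504548 × 4096/1.79⌋
     = ⌊1154.541⌋ = 1154.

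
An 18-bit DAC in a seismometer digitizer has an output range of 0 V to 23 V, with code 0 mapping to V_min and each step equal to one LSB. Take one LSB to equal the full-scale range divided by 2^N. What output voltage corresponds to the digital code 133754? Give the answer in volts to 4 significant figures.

11.74 V

V_FS = 23 V. LSB = 23 V / 2^18.
V_out = 0 + 133754 × (23/262144) V
      = 0 V + 11.7353 V = 11.7353 V.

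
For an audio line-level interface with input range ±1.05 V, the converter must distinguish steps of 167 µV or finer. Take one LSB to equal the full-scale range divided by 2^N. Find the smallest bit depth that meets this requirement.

14 bits

The full-scale span is 1.05 − (-1.05) = 2.1 V.
Levels needed ≥ 2.1/167 µV = 12570. 2^14 = 16384 suffices, so N_min = 14.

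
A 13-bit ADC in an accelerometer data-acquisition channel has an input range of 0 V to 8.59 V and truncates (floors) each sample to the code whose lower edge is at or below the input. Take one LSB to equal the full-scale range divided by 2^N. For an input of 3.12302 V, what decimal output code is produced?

V_FS = 8.59 V. LSB = 8.59 V / 2^13 ≈ 1.049 mV.
code = ⌊(V_in − V_min)/LSB⌋ = ⌊(V_in − V_min) × 2^13 / range⌋
     = ⌊(3.12302 − (0)) × 8192 / 8.59⌋ = ⌊3.12302 × 8192/8.59⌋
     = ⌊2978.321⌋ = 2978.

2978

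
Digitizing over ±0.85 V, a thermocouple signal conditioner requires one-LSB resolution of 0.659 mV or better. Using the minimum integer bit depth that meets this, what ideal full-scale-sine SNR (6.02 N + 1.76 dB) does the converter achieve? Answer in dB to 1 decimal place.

Span: 0.85 V − (-0.85 V) = 1.7 V.
1.7 V / 0.659 mV = 2580. Since 2^11 = 2048 and 2^12 = 4096, N = 12.
SNR = 6.02 × 12 + 1.76 = 74.00 dB.

74.0 dB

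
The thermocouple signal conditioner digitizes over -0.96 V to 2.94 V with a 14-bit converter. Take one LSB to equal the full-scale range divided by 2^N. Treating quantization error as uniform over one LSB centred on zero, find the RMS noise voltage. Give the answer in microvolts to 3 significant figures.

Range = 2.94 − (-0.96) = 3.9 V.
LSB = 3.9 V / 2^14 = 238.04 µV.
V_rms = LSB/√12 = 238.04 µV / √12 = 68.7 µV.

68.7 µV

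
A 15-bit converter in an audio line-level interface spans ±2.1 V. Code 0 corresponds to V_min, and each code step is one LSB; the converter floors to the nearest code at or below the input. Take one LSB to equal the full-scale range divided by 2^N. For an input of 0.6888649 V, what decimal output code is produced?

21758

The full-scale span is 2.1 − (-2.1) = 4.2 V. LSB = 4.2 V / 2^15 ≈ 128.2 µV.
code = ⌊(V_in − V_min)/LSB⌋ = ⌊(V_in − V_min) × 2^15 / range⌋
     = ⌊(0.6888649 − (-2.1)) × 32768 / 4.2⌋ = ⌊2.7888649 × 32768/4.2⌋
     = ⌊21758.458⌋ = 21758.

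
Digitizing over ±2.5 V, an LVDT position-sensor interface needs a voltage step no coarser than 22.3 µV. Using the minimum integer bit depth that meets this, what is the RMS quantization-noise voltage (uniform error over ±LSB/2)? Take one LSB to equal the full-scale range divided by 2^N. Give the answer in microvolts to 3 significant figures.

Full-scale range = 2.5 V − (-2.5 V) = 5 V.
5 V / 22.3 µV = 224200. Since 2^17 = 131072 and 2^18 = 262144, N = 18.
One LSB is 5 V / 262144 = 19.073 µV.
σ_q = LSB/√12 = 19.073 µV/3.4641 = 5.51 µV.

5.51 µV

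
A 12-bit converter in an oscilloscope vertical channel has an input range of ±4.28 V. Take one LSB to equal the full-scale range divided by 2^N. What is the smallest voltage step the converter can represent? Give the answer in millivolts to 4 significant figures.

The full-scale span is 4.28 − (-4.28) = 8.56 V.
There are 2^12 = 4096 steps.
LSB = 8.56 V ÷ 2^12 = 8.56/4096 V = 2.090 mV.

2.090 mV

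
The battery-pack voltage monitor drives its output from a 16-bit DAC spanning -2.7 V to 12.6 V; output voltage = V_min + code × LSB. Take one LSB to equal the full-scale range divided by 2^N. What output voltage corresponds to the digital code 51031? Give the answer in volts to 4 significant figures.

Span: 12.6 V − (-2.7 V) = 15.3 V. LSB = 15.3 V / 2^16.
V_out = V_min + code × LSB = -2.7 V + 51031 × 15.3 V / 65536
      = -2.7 V + 11.9137 V = 9.21367 V.

9.214 V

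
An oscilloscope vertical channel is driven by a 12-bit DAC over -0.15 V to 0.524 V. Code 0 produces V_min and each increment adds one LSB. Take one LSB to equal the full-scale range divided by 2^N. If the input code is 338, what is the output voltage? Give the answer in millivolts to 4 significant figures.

-94.38 mV

Span: 0.524 V − (-0.15 V) = 0.674 V. LSB = 0.674 V / 2^12.
V_out = -0.15 + 338 × (0.674/4096) V
      = -0.15 + 0.0556182 = -0.0943818 V.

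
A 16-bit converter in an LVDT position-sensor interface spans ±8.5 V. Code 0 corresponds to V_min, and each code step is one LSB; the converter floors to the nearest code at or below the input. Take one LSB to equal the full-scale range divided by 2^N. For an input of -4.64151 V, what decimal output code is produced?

14874

Range = 8.5 − (-8.5) = 17 V. LSB = 17 V / 2^16 ≈ 259.4 µV.
(V_in − V_min) × 2^16/range = (-4.64151 − (-8.5)) × 65536/17 = 14874.706.
Floor → code = 14874.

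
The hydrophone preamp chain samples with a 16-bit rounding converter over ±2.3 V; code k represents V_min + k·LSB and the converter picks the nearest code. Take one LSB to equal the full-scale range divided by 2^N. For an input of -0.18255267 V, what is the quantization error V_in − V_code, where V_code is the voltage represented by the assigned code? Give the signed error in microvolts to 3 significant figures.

Span: 2.3 V − (-2.3 V) = 4.6 V. LSB = 4.6 V / 2^16 ≈ 70.19 µV.
(-0.18255267 − (-2.3)) / LSB = 2.11744733 × 65536/4.6 = 30167.1800. Nearest integer: k = 30167.
Reconstructed level: -2.3 + 30167 × 4.6/65536 V = -0.18256530762 V.
Error = V_in − V_code = -0.18255267 − (-0.18256530762) = +12.6 µV.

+12.6 µV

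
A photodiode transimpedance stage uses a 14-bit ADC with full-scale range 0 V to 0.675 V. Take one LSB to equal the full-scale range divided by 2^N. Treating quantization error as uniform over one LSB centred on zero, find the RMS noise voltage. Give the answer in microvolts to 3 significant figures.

11.9 µV

Full-scale range = 0.675 V.
One LSB is 0.675 V / 16384 = 41.199 µV.
V_rms = LSB/√12 = 41.199 µV / √12 = 11.9 µV.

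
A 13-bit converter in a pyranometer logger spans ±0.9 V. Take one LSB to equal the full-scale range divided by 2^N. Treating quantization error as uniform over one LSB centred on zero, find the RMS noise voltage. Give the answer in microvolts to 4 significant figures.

63.43 µV

Full-scale range = 0.9 V − (-0.9 V) = 1.8 V.
LSB = 1.8 V ÷ 2^13 = 1.8/8192 V = 219.727 µV.
For a uniform distribution on [−LSB/2, +LSB/2], V_rms = LSB/√12 = 219.727 µV/3.4641 = 63.43 µV.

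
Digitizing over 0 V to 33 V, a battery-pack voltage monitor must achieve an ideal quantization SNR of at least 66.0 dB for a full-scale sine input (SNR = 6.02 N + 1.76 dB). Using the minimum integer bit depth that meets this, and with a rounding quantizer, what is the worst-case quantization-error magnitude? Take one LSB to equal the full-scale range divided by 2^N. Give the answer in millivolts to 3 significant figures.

Span = 33 V.
Required N = ⌈(66.0 − 1.76)/6.02⌉ = ⌈10.671⌉ = 11.
One LSB is 33 V / 2048 = 16.113 mV.
Half an LSB is 8.06 mV.

8.06 mV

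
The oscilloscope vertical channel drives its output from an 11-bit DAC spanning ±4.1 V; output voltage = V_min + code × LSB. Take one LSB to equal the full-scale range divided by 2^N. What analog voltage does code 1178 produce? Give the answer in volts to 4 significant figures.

0.6166 V

Full-scale range = 4.1 V − (-4.1 V) = 8.2 V. LSB = 8.2 V / 2^11.
V_out = -4.1 + 1178 × (8.2/2048) V
      = -4.1 V + 4.71660 V = 0.616602 V.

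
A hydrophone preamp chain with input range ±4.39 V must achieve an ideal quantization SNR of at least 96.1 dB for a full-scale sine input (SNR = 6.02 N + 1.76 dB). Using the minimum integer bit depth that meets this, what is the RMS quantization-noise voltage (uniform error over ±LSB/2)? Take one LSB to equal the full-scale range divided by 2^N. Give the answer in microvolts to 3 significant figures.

38.7 µV

Range = 4.39 − (-4.39) = 8.78 V.
N ≥ (96.1 − 1.76)/6.02 = 15.671 → N_min = 16.
LSB = 8.78 V ÷ 2^16 = 8.78/65536 V = 133.97 µV.
σ_q = LSB/√12 = 133.97 µV/3.4641 = 38.7 µV.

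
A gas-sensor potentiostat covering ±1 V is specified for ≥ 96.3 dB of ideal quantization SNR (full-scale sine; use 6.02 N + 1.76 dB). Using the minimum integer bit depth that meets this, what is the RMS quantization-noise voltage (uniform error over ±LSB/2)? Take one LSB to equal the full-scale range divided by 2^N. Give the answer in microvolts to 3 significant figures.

8.81 µV

Full-scale range = 1 V − (-1 V) = 2 V.
N ≥ (96.3 − 1.76)/6.02 = 15.704 → N_min = 16.
LSB = 2 V ÷ 2^16 = 2/65536 V = 30.518 µV.
RMS noise = LSB/√12 = 8.81 µV.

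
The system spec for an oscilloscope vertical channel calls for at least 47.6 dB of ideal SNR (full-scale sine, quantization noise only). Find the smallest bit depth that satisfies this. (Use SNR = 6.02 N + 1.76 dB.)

8 bits

Required N = ⌈(47.6 − 1.76)/6.02⌉ = ⌈7.615⌉ = 8.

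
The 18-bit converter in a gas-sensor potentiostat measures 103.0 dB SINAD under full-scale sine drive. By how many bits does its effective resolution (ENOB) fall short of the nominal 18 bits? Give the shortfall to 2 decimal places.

1.18 bits

N_eff = (103.0 − 1.76)/6.02 = 16.8173 bits.
Lost resolution: 18 − 16.8173 = 1.1827 bits.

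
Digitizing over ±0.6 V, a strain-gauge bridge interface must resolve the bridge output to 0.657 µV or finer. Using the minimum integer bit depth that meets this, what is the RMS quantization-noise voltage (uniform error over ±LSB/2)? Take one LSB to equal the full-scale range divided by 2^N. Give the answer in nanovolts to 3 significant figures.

The full-scale span is 0.6 − (-0.6) = 1.2 V.
Required number of levels: 1.2/0.657 µV = 1.8265e6; smallest N with 2^N ≥ that is 21.
LSB = 1.2 V / 2^21 = 0.57220 µV.
RMS noise = LSB/√12 = 165 nV.

165 nV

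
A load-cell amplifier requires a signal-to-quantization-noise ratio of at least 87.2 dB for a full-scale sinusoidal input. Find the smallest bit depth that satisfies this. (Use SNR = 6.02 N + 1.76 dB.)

Solving 6.02 N ≥ 87.2 − 1.76: N ≥ 14.193. Round up → N = 15.

15 bits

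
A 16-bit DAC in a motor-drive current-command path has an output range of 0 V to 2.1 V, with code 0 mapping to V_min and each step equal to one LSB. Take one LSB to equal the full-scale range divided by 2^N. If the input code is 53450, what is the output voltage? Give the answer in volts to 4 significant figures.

1.713 V

V_FS = 2.1 V. LSB = 2.1 V / 2^16.
V_out = V_min + code × LSB = 0 V + 53450 × 2.1 V / 65536
      = 0 + 1.71272 = 1.71272 V.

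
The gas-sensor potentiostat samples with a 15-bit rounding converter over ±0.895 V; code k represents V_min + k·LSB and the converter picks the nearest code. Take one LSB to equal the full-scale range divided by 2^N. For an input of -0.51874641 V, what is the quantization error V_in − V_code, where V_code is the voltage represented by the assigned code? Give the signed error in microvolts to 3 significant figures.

−13.5 µV

The full-scale span is 0.895 − (-0.895) = 1.79 V. LSB = 1.79 V / 2^15 ≈ 54.63 µV.
(V_in − V_min)/LSB = (-0.51874641 − (-0.895)) × 32768/1.79 = 6887.7529 → nearest code k = 6888.
V_code = -0.895 + (6888/32768) × 1.79 = -0.51873291016 V.
V_in − V_code = -0.51874641 − (-0.51873291016) = −13.5 µV.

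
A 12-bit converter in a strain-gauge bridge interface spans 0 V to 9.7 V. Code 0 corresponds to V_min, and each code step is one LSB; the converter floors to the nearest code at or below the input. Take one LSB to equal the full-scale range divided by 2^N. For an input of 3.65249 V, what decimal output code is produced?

Range is 9.7 V. LSB = 9.7 V / 2^12 ≈ 2.368 mV.
code = ⌊(V_in − V_min)/LSB⌋ = ⌊(V_in − V_min) × 2^12 / range⌋
     = ⌊(3.65249 − (0)) × 4096 / 9.7⌋ = ⌊3.65249 × 4096/9.7⌋
     = ⌊1542.330⌋ = 1542.

1542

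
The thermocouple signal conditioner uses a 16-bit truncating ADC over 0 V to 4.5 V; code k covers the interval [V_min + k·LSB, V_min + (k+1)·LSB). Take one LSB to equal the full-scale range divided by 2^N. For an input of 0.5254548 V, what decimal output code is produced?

Range is 4.5 V. LSB = 4.5 V / 2^16 ≈ 68.66 µV.
(V_in − V_min) × 2^16/range = (0.5254548 − (0)) × 65536/4.5 = 7652.490.
Floor → code = 7652.

7652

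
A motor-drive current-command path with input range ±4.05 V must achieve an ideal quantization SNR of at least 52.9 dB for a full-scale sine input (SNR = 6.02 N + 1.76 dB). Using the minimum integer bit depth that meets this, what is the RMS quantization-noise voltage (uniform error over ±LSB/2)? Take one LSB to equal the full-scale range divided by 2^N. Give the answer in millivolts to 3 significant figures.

4.57 mV

Full-scale range = 4.05 V − (-4.05 V) = 8.1 V.
Solving 6.02 N ≥ 52.9 − 1.76: N ≥ 8.495. Round up → N = 9.
Step size = 8.1/512 V = 15.820 mV.
RMS noise = LSB/√12 = 4.57 mV.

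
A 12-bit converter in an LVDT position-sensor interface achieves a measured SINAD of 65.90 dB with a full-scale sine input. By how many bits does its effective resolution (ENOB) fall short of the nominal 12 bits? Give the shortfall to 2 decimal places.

Effective bits = (65.90 − 1.76)/6.02 = 10.6545.
12 − 10.6545 = 1.35 bits below nominal.

1.35 bits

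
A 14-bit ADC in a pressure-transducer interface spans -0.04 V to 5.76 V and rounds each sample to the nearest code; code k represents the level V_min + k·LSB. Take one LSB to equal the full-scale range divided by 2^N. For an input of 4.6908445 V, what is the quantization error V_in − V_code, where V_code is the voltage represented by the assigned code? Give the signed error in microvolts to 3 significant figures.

The full-scale span is 5.76 − (-0.04) = 5.8 V. LSB = 5.8 V / 2^14 ≈ 354.0 µV.
(4.6908445 − (-0.04)) / LSB = 4.7308445 × 16384/5.8 = 13363.8200. Nearest integer: k = 13364.
Reconstructed level: -0.04 + 13364 × 5.8/16384 V = 4.6909082031 V.
e = 4.6908445 − (4.6909082031) = −63.7 µV.

−63.7 µV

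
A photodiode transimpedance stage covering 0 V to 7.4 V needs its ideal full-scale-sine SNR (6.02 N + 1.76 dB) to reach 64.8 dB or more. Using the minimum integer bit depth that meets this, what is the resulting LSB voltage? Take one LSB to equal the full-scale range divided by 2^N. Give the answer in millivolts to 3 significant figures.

Span = 7.4 V.
Solving 6.02 N ≥ 64.8 − 1.76: N ≥ 10.472. Round up → N = 11.
Step size = 7.4/2048 V = 3.61 mV.

3.61 mV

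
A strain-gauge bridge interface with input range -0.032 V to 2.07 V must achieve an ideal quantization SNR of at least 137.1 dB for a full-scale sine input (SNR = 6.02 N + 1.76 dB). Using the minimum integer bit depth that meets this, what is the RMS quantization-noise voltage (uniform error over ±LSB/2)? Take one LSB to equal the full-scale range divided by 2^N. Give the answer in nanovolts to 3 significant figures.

72.3 nV

Full-scale range = 2.07 V − (-0.032 V) = 2.102 V.
Required N = ⌈(137.1 − 1.76)/6.02⌉ = ⌈22.482⌉ = 23.
One LSB is 2.102 V / 8388608 = 250.58 nV.
RMS noise = LSB/√12 = 72.3 nV.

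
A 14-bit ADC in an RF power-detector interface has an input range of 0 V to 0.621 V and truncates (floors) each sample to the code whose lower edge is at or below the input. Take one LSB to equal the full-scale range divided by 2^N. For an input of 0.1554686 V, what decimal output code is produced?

Full-scale range = 0.621 V. LSB = 0.621 V / 2^14 ≈ 37.90 µV.
code = ⌊(V_in − V_min)/LSB⌋ = ⌊(V_in − V_min) × 2^14 / range⌋
     = ⌊(0.1554686 − (0)) × 16384 / 0.621⌋ = ⌊0.1554686 × 16384/0.621⌋
     = ⌊4101.767⌋ = 4101.

4101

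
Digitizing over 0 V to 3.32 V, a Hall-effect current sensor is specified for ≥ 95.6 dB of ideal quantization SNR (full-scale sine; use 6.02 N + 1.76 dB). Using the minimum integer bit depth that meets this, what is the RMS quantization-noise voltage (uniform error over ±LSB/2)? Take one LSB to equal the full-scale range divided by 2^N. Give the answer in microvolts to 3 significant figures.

Span = 3.32 V.
Solving 6.02 N ≥ 95.6 − 1.76: N ≥ 15.588. Round up → N = 16.
LSB = 3.32 V / 2^16 = 50.659 µV.
V_rms = LSB/√12 = 14.6 µV.

14.6 µV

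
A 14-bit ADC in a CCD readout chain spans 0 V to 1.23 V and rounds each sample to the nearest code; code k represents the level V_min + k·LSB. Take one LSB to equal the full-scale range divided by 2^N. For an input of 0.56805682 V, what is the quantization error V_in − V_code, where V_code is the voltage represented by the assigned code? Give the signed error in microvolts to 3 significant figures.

Span = 1.23 V. LSB = 1.23 V / 2^14 ≈ 75.07 µV.
(V_in − V_min)/LSB = (0.56805682 − (0)) × 16384/1.23 = 7566.7016 → nearest code k = 7567.
V_code = V_min + k × range/2^14 = 0 + 7567 × 1.23/16384 = 0.56807922363 V.
V_in − V_code = 0.56805682 − (0.56807922363) = −22.4 µV.

−22.4 µV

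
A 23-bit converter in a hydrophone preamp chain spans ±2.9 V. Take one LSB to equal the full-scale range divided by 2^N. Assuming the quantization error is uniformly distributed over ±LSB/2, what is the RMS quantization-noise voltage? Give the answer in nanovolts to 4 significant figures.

199.6 nV

The full-scale span is 2.9 − (-2.9) = 5.8 V.
LSB = 5.8 V ÷ 2^23 = 5.8/8388608 V = 0.691414 µV.
For a uniform distribution on [−LSB/2, +LSB/2], V_rms = LSB/√12 = 0.691414 µV/3.4641 = 199.6 nV.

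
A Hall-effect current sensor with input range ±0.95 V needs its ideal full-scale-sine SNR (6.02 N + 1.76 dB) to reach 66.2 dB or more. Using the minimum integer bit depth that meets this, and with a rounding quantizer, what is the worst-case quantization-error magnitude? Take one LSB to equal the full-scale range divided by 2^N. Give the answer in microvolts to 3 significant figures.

464 µV

The full-scale span is 0.95 − (-0.95) = 1.9 V.
Required N = ⌈(66.2 − 1.76)/6.02⌉ = ⌈10.704⌉ = 11.
LSB = 1.9 V / 2^11 = 0.92773 mV.
Max error for round-to-nearest is LSB/2 = 464 µV.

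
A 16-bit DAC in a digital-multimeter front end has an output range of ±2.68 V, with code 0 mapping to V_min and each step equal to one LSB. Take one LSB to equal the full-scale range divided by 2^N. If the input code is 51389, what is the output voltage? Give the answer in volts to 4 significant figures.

1.523 V

Range = 2.68 − (-2.68) = 5.36 V. LSB = 5.36 V / 2^16.
Output = V_min + (51389/65536) × range = -2.68 + 0.784134 × 5.36 V
      = -2.68 + 4.20296 = 1.52296 V.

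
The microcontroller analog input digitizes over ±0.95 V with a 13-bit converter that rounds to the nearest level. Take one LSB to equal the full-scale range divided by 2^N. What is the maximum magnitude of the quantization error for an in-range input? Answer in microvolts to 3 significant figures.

Span: 0.95 V − (-0.95 V) = 1.9 V.
One LSB is 1.9 V / 8192 = 231.93 µV.
|e|_max = LSB/2 = 116 µV.

116 µV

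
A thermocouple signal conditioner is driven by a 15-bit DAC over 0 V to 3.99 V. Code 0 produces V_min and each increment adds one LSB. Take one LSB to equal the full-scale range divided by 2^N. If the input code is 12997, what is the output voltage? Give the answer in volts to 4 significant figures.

1.583 V

V_FS = 3.99 V. LSB = 3.99 V / 2^15.
V_out = V_min + code × LSB = 0 V + 12997 × 3.99 V / 32768
      = 0 + 1.58258 = 1.58258 V.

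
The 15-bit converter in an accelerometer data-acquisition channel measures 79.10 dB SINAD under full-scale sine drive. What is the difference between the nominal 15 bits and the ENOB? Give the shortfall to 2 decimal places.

2.15 bits

ENOB = (SINAD − 1.76)/6.02 = (79.10 − 1.76)/6.02 = 12.8472 bits.
15 − 12.8472 = 2.15 bits below nominal.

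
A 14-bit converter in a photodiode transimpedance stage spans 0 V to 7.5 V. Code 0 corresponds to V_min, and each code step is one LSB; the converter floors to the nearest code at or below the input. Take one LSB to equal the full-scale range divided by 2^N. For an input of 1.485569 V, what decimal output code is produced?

3245

Range is 7.5 V. LSB = 7.5 V / 2^14 ≈ 457.8 µV.
code = ⌊(V_in − V_min)/LSB⌋ = ⌊(V_in − V_min) × 2^14 / range⌋
     = ⌊(1.485569 − (0)) × 16384 / 7.5⌋ = ⌊1.485569 × 16384/7.5⌋
     = ⌊3245.275⌋ = 3245.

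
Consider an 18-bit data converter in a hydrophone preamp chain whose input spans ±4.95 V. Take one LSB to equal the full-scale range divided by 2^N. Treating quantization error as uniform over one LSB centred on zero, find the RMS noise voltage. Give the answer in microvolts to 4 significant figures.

The full-scale span is 4.95 − (-4.95) = 9.9 V.
One LSB is 9.9 V / 262144 = 37.7655 µV.
σ_q = LSB/√12 = 37.7655 µV/3.4641 = 10.90 µV.

10.90 µV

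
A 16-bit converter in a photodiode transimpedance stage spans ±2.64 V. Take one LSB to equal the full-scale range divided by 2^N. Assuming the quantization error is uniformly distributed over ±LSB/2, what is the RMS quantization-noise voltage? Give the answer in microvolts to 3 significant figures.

23.3 µV

The full-scale span is 2.64 − (-2.64) = 5.28 V.
One LSB is 5.28 V / 65536 = 80.566 µV.
For a uniform distribution on [−LSB/2, +LSB/2], V_rms = LSB/√12 = 80.566 µV/3.4641 = 23.3 µV.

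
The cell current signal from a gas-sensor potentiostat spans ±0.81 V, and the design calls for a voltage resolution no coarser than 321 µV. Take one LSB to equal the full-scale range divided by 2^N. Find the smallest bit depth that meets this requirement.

The full-scale span is 0.81 − (-0.81) = 1.62 V.
1.62 V / 321 µV = 5047. Since 2^12 = 4096 and 2^13 = 8192, N = 13.

13 bits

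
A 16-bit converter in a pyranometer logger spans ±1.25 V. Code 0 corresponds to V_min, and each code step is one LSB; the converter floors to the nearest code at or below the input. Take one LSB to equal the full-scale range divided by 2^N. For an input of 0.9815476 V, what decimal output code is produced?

Range = 1.25 − (-1.25) = 2.5 V. LSB = 2.5 V / 2^16 ≈ 38.15 µV.
(V_in − V_min) × 2^16/range = (0.9815476 − (-1.25)) × 65536/2.5 = 58498.681.
Floor → code = 58498.

58498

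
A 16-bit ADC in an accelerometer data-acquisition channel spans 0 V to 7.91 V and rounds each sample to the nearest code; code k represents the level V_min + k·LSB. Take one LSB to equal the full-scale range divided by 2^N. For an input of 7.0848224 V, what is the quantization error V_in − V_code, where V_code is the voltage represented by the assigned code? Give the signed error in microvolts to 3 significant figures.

+27.9 µV

Full-scale range = 7.91 V. LSB = 7.91 V / 2^16 ≈ 120.7 µV.
Position in LSBs: (7.0848224 − (0)) × 65536/7.91 = 58699.2315; rounding gives k = 58699.
Reconstructed level: 0 + 58699 × 7.91/65536 V = 7.0847944641 V.
V_in − V_code = 7.0848224 − (7.0847944641) = +27.9 µV.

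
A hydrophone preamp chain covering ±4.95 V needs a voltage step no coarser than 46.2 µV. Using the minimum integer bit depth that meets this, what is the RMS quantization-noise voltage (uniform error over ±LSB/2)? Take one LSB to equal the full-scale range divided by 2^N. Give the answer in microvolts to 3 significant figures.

Full-scale range = 4.95 V − (-4.95 V) = 9.9 V.
Levels needed ≥ 9.9/46.2 µV = 214300. 2^18 = 262144 suffices, so N_min = 18.
Step size = 9.9/262144 V = 37.766 µV.
σ_q = LSB/√12 = 37.766 µV/3.4641 = 10.9 µV.

10.9 µV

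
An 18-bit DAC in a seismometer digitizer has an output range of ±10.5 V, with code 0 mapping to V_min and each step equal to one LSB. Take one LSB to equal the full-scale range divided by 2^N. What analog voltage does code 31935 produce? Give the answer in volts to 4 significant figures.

Span: 10.5 V − (-10.5 V) = 21 V. LSB = 21 V / 2^18.
V_out = V_min + code × LSB = -10.5 V + 31935 × 21 V / 262144
      = -10.5 V + 2.55827 V = -7.94173 V.

-7.942 V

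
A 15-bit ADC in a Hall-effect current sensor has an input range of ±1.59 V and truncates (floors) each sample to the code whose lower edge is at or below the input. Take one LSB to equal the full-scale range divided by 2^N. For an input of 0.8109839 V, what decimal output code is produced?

The full-scale span is 1.59 − (-1.59) = 3.18 V. LSB = 3.18 V / 2^15 ≈ 97.05 µV.
(V_in − V_min) × 2^15/range = (0.8109839 − (-1.59)) × 32768/3.18 = 24740.705.
Floor → code = 24740.

24740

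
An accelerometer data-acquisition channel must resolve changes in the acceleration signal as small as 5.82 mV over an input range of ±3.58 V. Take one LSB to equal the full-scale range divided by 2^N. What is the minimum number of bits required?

Full-scale range = 3.58 V − (-3.58 V) = 7.16 V.
Levels needed ≥ 7.16/5.82 mV = 1230. 2^11 = 2048 suffices, so N_min = 11.

11 bits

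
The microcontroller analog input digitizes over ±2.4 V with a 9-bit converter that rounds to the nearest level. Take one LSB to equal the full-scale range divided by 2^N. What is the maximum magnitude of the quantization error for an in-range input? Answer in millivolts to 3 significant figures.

4.69 mV

The full-scale span is 2.4 − (-2.4) = 4.8 V.
LSB = 4.8 V ÷ 2^9 = 4.8/512 V = 9.3750 mV.
Worst-case error for round-to-nearest is half an LSB: 4.69 mV.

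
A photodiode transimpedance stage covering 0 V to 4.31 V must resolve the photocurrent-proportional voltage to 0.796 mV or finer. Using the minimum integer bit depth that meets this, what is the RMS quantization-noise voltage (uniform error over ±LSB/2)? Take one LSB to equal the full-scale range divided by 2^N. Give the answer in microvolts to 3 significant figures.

152 µV

Span = 4.31 V.
Required number of levels: 4.31/0.796 mV = 5414.6; smallest N with 2^N ≥ that is 13.
LSB = 4.31 V ÷ 2^13 = 4.31/8192 V = 0.52612 mV.
RMS noise = LSB/√12 = 152 µV.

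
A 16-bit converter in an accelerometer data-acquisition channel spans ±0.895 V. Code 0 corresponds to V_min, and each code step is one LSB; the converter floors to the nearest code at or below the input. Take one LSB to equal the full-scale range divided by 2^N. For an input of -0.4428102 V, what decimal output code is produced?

16555

Full-scale range = 0.895 V − (-0.895 V) = 1.79 V. LSB = 1.79 V / 2^16 ≈ 27.31 µV.
code = ⌊(V_in − V_min)/LSB⌋ = ⌊(V_in − V_min) × 2^16 / range⌋
     = ⌊(-0.4428102 − (-0.895)) × 65536 / 1.79⌋ = ⌊0.4521898 × 65536/1.79⌋
     = ⌊16555.704⌋ = 16555.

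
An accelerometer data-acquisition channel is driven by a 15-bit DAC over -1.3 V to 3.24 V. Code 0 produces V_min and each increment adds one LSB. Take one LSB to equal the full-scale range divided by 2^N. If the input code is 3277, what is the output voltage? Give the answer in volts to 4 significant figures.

-0.8460 V

Span: 3.24 V − (-1.3 V) = 4.54 V. LSB = 4.54 V / 2^15.
V_out = V_min + code × LSB = -1.3 V + 3277 × 4.54 V / 32768
      = -1.3 V + 0.454028 V = -0.845972 V.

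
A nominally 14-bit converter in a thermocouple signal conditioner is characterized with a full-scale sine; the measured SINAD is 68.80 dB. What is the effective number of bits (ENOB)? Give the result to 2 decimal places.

11.14 bits

ENOB = (68.80 − 1.76)/6.02 = 11.1362 bits.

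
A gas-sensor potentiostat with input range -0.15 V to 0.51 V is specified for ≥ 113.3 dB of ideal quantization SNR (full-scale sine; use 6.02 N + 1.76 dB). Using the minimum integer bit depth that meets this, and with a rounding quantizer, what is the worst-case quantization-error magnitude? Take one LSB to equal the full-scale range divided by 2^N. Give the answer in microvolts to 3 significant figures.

0.629 µV

Span: 0.51 V − (-0.15 V) = 0.66 V.
6.02 N + 1.76 ≥ 113.3 gives N ≥ 18.528, so the minimum integer is 19.
One LSB is 0.66 V / 524288 = 1.2589 µV.
Max error for round-to-nearest is LSB/2 = 0.629 µV.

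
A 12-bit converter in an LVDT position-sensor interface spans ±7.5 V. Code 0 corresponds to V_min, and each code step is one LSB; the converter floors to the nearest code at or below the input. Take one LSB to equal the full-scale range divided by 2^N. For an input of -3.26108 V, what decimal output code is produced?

1157

Span: 7.5 V − (-7.5 V) = 15 V. LSB = 15 V / 2^12 ≈ 3.662 mV.
(V_in − V_min) × 2^12/range = (-3.26108 − (-7.5)) × 4096/15 = 1157.508.
Floor → code = 1157.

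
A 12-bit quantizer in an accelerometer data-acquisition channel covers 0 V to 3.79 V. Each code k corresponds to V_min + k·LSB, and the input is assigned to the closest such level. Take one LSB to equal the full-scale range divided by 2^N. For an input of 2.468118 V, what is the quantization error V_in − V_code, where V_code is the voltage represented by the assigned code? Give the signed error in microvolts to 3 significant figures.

Range is 3.79 V. LSB = 3.79 V / 2^12 ≈ 0.9253 mV.
Position in LSBs: (2.468118 − (0)) × 4096/3.79 = 2667.3909; rounding gives k = 2667.
V_code = 0 + (2667/4096) × 3.79 = 2.467756348 V.
e = 2.468118 − (2.467756348) = +362 µV.

+362 µV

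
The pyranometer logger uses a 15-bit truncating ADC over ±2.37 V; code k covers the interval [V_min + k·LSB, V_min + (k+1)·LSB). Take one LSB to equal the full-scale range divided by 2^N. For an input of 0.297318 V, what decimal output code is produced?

18439

The full-scale span is 2.37 − (-2.37) = 4.74 V. LSB = 4.74 V / 2^15 ≈ 144.7 µV.
V_in − V_min = 0.297318 − (-2.37) = 2.667318 V.
Divide by LSB: 2.667318 × 32768/4.74 = 18439.3832.
Truncating gives code 18439.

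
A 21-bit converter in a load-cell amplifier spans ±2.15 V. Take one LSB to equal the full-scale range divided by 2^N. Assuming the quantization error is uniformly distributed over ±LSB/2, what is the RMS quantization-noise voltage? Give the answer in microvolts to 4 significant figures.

Range = 2.15 − (-2.15) = 4.3 V.
One LSB is 4.3 V / 2097152 = 2.05040 µV.
RMS of a uniform error over width LSB is LSB/√12 = 0.5919 µV.

0.5919 µV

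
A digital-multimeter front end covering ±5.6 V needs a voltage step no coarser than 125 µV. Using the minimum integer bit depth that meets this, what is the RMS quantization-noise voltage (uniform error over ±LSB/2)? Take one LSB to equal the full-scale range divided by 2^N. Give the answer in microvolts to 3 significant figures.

Full-scale range = 5.6 V − (-5.6 V) = 11.2 V.
Need 2^N ≥ 11.2 V / 125 µV = 89600 → N_min = 17.
LSB = 11.2 V ÷ 2^17 = 11.2/131072 V = 85.449 µV.
V_rms = LSB/√12 = 24.7 µV.

24.7 µV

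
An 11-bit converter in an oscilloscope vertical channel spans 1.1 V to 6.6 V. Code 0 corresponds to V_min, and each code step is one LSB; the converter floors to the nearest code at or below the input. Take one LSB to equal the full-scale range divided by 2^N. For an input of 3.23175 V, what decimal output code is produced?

Range = 6.6 − (1.1) = 5.5 V. LSB = 5.5 V / 2^11 ≈ 2.686 mV.
code = ⌊(V_in − V_min)/LSB⌋ = ⌊(V_in − V_min) × 2^11 / range⌋
     = ⌊(3.23175 − (1.1)) × 2048 / 5.5⌋ = ⌊2.13175 × 2048/5.5⌋
     = ⌊793.786⌋ = 793.

793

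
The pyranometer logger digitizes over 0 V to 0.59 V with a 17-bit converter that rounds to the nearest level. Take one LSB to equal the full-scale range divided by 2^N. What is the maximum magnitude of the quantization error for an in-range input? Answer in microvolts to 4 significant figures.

Full-scale range = 0.59 V.
Step size = 0.59/131072 V = 4.50134 µV.
Worst-case error for round-to-nearest is half an LSB: 2.251 µV.

2.251 µV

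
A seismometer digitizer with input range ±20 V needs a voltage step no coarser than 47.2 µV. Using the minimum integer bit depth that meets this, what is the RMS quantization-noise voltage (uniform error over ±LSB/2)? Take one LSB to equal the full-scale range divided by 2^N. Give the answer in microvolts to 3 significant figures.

11.0 µV

Span: 20 V − (-20 V) = 40 V.
Levels needed ≥ 40/47.2 µV = 847500. 2^20 = 1048576 suffices, so N_min = 20.
One LSB is 40 V / 1048576 = 38.147 µV.
V_rms = LSB/√12 = 11.0 µV.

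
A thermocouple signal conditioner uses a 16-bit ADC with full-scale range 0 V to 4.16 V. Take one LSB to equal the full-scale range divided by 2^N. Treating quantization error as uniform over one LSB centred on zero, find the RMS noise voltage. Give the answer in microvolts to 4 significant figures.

Span = 4.16 V.
LSB = 4.16 V ÷ 2^16 = 4.16/65536 V = 63.4766 µV.
For a uniform distribution on [−LSB/2, +LSB/2], V_rms = LSB/√12 = 63.4766 µV/3.4641 = 18.32 µV.

18.32 µV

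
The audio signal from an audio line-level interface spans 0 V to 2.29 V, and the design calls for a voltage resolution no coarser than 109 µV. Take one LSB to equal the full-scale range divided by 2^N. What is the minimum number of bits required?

15 bits

Range is 2.29 V.
2.29 V / 109 µV = 21010. Since 2^14 = 16384 and 2^15 = 32768, N = 15.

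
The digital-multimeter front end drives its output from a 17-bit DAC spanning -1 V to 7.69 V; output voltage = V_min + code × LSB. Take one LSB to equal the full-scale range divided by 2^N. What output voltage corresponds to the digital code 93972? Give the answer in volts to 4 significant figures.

Full-scale range = 7.69 V − (-1 V) = 8.69 V. LSB = 8.69 V / 2^17.
V_out = -1 + 93972 × (8.69/131072) V
      = -1 + 6.23029 = 5.23029 V.

5.230 V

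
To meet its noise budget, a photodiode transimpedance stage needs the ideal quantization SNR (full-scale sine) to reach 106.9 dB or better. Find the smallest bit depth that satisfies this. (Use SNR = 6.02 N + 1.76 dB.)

18 bits

6.02 N + 1.76 ≥ 106.9 gives N ≥ 17.465, so the minimum integer is 18.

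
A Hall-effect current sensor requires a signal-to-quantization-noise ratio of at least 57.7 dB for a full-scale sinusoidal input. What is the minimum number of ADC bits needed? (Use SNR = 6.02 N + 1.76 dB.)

10 bits

Required N = ⌈(57.7 − 1.76)/6.02⌉ = ⌈9.292⌉ = 10.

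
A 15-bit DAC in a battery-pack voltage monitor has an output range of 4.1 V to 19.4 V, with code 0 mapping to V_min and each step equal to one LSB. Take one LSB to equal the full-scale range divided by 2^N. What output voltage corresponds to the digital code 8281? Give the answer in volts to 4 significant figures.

The full-scale span is 19.4 − (4.1) = 15.3 V. LSB = 15.3 V / 2^15.
V_out = V_min + code × LSB = 4.1 V + 8281 × 15.3 V / 32768
      = 4.1 V + 3.86656 V = 7.96656 V.

7.967 V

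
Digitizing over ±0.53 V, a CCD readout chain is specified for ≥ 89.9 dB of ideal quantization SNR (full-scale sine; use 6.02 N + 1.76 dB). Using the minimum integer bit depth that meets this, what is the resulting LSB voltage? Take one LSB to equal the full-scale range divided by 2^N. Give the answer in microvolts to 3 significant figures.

The full-scale span is 0.53 − (-0.53) = 1.06 V.
Required N = ⌈(89.9 − 1.76)/6.02⌉ = ⌈14.641⌉ = 15.
One LSB is 1.06 V / 32768 = 32.3 µV.

32.3 µV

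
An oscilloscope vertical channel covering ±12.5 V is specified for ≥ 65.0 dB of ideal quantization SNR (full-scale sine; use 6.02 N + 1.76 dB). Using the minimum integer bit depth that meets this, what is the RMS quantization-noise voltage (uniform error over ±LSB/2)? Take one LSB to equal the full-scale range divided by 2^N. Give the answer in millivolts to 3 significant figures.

3.52 mV

Span: 12.5 V − (-12.5 V) = 25 V.
Required N = ⌈(65.0 − 1.76)/6.02⌉ = ⌈10.505⌉ = 11.
Step size = 25/2048 V = 12.207 mV.
σ_q = LSB/√12 = 12.207 mV/3.4641 = 3.52 mV.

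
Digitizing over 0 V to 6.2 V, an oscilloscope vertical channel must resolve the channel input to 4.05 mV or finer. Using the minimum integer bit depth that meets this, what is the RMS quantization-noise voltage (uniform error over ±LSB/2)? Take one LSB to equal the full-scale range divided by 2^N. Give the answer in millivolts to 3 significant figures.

Range is 6.2 V.
Required number of levels: 6.2/4.05 mV = 1530.9; smallest N with 2^N ≥ that is 11.
One LSB is 6.2 V / 2048 = 3.0273 mV.
V_rms = LSB/√12 = 0.874 mV.

0.874 mV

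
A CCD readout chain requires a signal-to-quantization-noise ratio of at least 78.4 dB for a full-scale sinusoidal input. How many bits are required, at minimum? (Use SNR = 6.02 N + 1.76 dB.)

13 bits

Solving 6.02 N ≥ 78.4 − 1.76: N ≥ 12.731. Round up → N = 13.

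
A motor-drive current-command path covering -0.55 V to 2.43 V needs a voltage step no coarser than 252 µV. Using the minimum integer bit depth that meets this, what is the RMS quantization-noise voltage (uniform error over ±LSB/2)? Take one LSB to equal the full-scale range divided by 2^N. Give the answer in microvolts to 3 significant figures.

52.5 µV

Full-scale range = 2.43 V − (-0.55 V) = 2.98 V.
Need 2^N ≥ 2.98 V / 252 µV = 11830 → N_min = 14.
One LSB is 2.98 V / 16384 = 181.88 µV.
σ_q = LSB/√12 = 181.88 µV/3.4641 = 52.5 µV.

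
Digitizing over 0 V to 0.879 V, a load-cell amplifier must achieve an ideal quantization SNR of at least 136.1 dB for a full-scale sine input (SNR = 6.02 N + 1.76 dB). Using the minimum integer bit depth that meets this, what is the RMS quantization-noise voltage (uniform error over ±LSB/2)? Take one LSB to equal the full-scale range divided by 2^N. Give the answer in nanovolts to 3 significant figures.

Range is 0.879 V.
N ≥ (136.1 − 1.76)/6.02 = 22.316 → N_min = 23.
LSB = 0.879 V / 2^23 = 104.78 nV.
V_rms = LSB/√12 = 30.2 nV.

30.2 nV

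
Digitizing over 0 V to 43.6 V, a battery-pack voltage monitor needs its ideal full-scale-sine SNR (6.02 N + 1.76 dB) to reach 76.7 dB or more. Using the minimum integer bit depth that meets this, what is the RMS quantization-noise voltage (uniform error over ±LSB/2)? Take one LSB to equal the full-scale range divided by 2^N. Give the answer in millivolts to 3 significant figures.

1.54 mV

V_FS = 43.6 V.
Required N = ⌈(76.7 − 1.76)/6.02⌉ = ⌈12.449⌉ = 13.
LSB = 43.6 V / 2^13 = 5.3223 mV.
V_rms = LSB/√12 = 1.54 mV.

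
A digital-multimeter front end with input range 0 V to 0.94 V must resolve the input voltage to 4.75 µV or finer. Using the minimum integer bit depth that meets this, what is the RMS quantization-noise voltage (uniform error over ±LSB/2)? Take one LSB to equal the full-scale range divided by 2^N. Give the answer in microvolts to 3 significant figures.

1.04 µV

Range is 0.94 V.
0.94 V / 4.75 µV = 197900. Since 2^17 = 131072 and 2^18 = 262144, N = 18.
Step size = 0.94/262144 V = 3.5858 µV.
RMS noise = LSB/√12 = 1.04 µV.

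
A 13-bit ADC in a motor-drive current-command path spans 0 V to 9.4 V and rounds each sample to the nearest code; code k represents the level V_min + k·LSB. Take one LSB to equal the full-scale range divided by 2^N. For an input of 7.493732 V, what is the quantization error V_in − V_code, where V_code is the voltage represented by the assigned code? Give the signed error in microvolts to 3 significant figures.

−335 µV

Span = 9.4 V. LSB = 9.4 V / 2^13 ≈ 1.147 mV.
Position in LSBs: (7.493732 − (0)) × 8192/9.4 = 6530.7077; rounding gives k = 6531.
V_code = V_min + k × range/2^13 = 0 + 6531 × 9.4/8192 = 7.494067383 V.
e = 7.493732 − (7.494067383) = −335 µV.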